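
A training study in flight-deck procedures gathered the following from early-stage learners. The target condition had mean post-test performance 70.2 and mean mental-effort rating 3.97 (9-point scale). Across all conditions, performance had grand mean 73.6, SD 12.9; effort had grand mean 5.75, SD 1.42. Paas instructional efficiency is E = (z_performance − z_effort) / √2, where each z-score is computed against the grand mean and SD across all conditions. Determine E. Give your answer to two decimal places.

z_performance = (70.2 − 73.6) / 12.9 = -3.4000 / 12.9 = -0.2636.
z_effort = (3.97 − 5.75) / 1.42 = -1.7800 / 1.42 = -1.2535.
z_P − z_E = -0.2636 − (-1.2535) = 0.9899.
E = 0.9899 / √2 = 0.9899 / 1.41421 = 0.7000 ≈ 0.70.

0.70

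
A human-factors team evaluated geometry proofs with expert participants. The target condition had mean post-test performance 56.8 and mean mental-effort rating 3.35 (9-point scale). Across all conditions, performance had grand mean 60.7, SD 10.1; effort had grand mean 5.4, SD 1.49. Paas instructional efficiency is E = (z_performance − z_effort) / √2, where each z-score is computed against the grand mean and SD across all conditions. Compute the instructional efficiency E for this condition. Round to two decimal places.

0.70

z_performance = (56.8 − 60.7) / 10.1 = -3.9000 / 10.1 = -0.3861.
z_effort = (3.35 − 5.4) / 1.49 = -2.0500 / 1.49 = -1.3758.
z_P − z_E = -0.3861 − (-1.3758) = 0.9897.
E = 0.9897 / √2 = 0.9897 / 1.41421 = 0.6998 ≈ 0.70.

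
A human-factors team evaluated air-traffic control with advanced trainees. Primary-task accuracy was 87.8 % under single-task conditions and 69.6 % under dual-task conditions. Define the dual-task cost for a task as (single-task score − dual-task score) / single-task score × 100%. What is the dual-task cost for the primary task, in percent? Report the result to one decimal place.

20.7

Cost = (87.8 − 69.6) / 87.8 × 100%
     = 18.2000 / 87.8 × 100% = 20.7289%.
≈ 20.7%.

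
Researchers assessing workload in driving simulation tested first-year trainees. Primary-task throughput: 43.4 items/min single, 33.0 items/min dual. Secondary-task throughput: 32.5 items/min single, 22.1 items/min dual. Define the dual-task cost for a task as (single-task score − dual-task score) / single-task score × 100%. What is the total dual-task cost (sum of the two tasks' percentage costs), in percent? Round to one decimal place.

56.0

Primary cost = (43.4 − 33.0) / 43.4 × 100% = 23.9631%.
Secondary cost = (32.5 − 22.1) / 32.5 × 100% = 32.0000%.
Total = 23.9631% + 32.0000% = 55.9631% ≈ 56.0%.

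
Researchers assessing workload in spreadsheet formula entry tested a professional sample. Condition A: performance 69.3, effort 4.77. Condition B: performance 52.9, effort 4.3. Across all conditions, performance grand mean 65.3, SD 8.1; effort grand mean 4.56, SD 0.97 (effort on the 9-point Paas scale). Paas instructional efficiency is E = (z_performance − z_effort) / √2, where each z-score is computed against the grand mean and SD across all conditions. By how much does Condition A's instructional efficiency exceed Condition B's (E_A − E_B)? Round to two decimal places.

1.09

Condition A: z_P = (69.3 − 65.3)/8.1 = 0.4938; z_E = (4.77 − 4.56)/0.97 = 0.2165; E_A = (0.4938 − 0.2165)/√2 = 0.1961.
Condition B: z_P = (52.9 − 65.3)/8.1 = -1.5309; z_E = (4.3 − 4.56)/0.97 = -0.2680; E_B = (-1.5309 − (-0.2680))/√2 = -0.8930.
E_A − E_B = 0.1961 − (-0.8930) = 1.0891 ≈ 1.09.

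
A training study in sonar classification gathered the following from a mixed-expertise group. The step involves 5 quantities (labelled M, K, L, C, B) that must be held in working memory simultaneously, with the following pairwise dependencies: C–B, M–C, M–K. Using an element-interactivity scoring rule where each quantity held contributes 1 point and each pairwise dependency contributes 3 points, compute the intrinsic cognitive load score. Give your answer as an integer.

Count of quantities held simultaneously: 5.
Count of pairwise dependencies listed: 3.
Element contribution: 5 × 1 = 5.
Interaction contribution: 3 × 3 = 9.
Intrinsic load = 5 + 9 = 14.

14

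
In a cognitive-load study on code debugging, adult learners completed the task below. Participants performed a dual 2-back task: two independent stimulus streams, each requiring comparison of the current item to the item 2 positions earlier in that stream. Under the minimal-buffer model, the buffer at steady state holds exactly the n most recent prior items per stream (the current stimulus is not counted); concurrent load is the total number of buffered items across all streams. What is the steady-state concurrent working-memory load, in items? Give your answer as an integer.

Each stream's buffer holds its 2 most recent prior items.
Two independent streams: 2 × 2 = 4 buffered items at steady state.

4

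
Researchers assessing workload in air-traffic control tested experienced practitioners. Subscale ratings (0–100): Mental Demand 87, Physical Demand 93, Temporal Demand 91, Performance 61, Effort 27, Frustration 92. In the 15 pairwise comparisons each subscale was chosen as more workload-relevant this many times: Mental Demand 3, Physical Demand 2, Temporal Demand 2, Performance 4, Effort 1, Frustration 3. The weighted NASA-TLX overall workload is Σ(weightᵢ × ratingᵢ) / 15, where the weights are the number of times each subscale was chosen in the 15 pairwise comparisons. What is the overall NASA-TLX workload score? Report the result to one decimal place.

The tallies are the weights (they sum to 15).
Weighted sum = 3·87 + 2·93 + 2·91 + 4·61 + 1·27 + 3·92
            = 261 + 186 + 182 + 244 + 27 + 276 = 1176.
Overall workload = 1176 / 15 = 78.4000 ≈ 78.4.

78.4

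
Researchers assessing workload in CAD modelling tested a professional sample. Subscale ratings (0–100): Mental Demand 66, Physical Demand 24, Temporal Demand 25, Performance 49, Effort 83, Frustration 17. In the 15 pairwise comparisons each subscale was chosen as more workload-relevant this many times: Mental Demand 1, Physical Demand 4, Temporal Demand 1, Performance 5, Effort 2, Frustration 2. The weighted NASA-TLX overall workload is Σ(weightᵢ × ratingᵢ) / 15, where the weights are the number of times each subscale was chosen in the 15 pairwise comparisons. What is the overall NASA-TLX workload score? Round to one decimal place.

42.1

The tallies are the weights (they sum to 15).
Weighted sum = 1·66 + 4·24 + 1·25 + 5·49 + 2·83 + 2·17
            = 66 + 96 + 25 + 245 + 166 + 34 = 632.
Overall workload = 632 / 15 = 42.1333 ≈ 42.1.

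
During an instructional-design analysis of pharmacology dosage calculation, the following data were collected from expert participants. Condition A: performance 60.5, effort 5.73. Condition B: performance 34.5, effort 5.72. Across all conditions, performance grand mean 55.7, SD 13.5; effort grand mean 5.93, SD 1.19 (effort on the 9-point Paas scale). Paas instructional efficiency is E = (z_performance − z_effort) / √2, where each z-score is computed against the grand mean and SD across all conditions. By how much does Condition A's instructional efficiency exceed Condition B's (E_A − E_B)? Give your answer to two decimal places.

Condition A: z_P = (60.5 − 55.7)/13.5 = 0.3556; z_E = (5.73 − 5.93)/1.19 = -0.1681; E_A = (0.3556 − (-0.1681))/√2 = 0.3703.
Condition B: z_P = (34.5 − 55.7)/13.5 = -1.5704; z_E = (5.72 − 5.93)/1.19 = -0.1765; E_B = (-1.5704 − (-0.1765))/√2 = -0.9856.
E_A − E_B = 0.3703 − (-0.9856) = 1.3559 ≈ 1.36.

1.36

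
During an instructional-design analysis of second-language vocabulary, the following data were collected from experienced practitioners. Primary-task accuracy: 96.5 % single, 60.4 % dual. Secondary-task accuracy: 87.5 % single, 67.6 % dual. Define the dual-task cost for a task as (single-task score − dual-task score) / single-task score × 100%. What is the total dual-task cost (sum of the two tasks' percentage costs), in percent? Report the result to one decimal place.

60.2

Primary cost = (96.5 − 60.4) / 96.5 × 100% = 37.4093%.
Secondary cost = (87.5 − 67.6) / 87.5 × 100% = 22.7429%.
Total = 37.4093% + 22.7429% = 60.1522% ≈ 60.2%.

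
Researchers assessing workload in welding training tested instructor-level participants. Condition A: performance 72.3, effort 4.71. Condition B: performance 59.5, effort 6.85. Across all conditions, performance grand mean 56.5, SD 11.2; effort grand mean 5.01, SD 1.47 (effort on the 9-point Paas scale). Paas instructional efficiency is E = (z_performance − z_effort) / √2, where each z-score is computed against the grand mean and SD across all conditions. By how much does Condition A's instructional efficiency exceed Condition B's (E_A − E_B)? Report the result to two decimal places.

Condition A: z_P = (72.3 − 56.5)/11.2 = 1.4107; z_E = (4.71 − 5.01)/1.47 = -0.2041; E_A = (1.4107 − (-0.2041))/√2 = 1.1418.
Condition B: z_P = (59.5 − 56.5)/11.2 = 0.2679; z_E = (6.85 − 5.01)/1.47 = 1.2517; E_B = (0.2679 − 1.2517)/√2 = -0.6957.
E_A − E_B = 1.1418 − (-0.6957) = 1.8375 ≈ 1.84.

1.84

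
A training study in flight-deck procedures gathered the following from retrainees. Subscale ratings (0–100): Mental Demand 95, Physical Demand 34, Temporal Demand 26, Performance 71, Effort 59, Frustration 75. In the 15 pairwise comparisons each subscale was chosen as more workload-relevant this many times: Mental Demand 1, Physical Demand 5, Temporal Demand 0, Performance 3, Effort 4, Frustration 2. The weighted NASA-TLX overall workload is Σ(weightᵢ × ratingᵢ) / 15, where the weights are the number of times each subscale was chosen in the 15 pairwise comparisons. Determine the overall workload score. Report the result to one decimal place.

57.6

The tallies are the weights (they sum to 15).
Weighted sum = 1·95 + 5·34 + 0·26 + 3·71 + 4·59 + 2·75
            = 95 + 170 + 0 + 213 + 236 + 150 = 864.
Overall workload = 864 / 15 = 57.6000 ≈ 57.6.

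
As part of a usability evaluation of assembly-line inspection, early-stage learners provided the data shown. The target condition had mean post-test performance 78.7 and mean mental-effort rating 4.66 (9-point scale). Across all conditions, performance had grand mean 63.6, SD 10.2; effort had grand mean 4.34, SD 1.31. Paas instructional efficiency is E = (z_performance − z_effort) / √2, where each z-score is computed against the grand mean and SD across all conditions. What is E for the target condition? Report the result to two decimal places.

z_performance = (78.7 − 63.6) / 10.2 = 15.1000 / 10.2 = 1.4804.
z_effort = (4.66 − 4.34) / 1.31 = 0.3200 / 1.31 = 0.2443.
z_P − z_E = 1.4804 − 0.2443 = 1.2361.
E = 1.2361 / √2 = 1.2361 / 1.41421 = 0.8741 ≈ 0.87.

0.87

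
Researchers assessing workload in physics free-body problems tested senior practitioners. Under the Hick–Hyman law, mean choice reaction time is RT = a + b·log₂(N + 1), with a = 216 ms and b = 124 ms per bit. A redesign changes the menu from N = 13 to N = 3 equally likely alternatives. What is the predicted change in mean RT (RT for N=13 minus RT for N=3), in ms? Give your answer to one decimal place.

RT(13) = 216 + 124·log₂(14) = 216 + 124·3.8074 = 688.1176 ms.
RT(3) = 216 + 124·log₂(4) = 216 + 124·2.0000 = 464.0000 ms.
Difference = 688.1176 − 464.0000 = 224.1176 ≈ 224.1 ms.

224.1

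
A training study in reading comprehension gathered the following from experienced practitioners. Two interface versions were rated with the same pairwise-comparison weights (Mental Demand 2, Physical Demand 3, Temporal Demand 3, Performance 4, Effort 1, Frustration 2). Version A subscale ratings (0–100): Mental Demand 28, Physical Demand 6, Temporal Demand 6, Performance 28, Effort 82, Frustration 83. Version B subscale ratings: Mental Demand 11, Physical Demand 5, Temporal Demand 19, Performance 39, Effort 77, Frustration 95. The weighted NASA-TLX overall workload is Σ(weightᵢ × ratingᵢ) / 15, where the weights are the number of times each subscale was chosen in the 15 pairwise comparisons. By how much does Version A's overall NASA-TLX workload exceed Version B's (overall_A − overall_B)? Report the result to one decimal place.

Version A weighted sum = 2·28 + 3·6 + 3·6 + 4·28 + 1·82 + 2·83 = 56 + 18 + 18 + 112 + 82 + 166 = 452; overall_A = 452/15 = 30.1333.
Version B weighted sum = 2·11 + 3·5 + 3·19 + 4·39 + 1·77 + 2·95 = 22 + 15 + 57 + 156 + 77 + 190 = 517; overall_B = 517/15 = 34.4667.
Difference = 30.1333 − 34.4667 = -4.3334 ≈ -4.3.

-4.3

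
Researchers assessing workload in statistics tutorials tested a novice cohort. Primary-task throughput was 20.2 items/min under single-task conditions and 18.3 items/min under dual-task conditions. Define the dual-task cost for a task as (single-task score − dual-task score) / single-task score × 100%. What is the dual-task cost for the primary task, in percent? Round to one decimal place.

9.4

Cost = (20.2 − 18.3) / 20.2 × 100%
     = 1.9000 / 20.2 × 100% = 9.4059%.
≈ 9.4%.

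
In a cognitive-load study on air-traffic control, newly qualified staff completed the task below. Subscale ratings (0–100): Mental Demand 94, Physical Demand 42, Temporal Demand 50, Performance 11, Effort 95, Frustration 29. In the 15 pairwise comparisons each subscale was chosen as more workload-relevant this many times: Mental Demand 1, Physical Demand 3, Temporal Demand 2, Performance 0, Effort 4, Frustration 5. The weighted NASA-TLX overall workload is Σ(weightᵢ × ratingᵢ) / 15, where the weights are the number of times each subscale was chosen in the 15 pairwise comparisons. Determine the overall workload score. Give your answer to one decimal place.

The tallies are the weights (they sum to 15).
Weighted sum = 1·94 + 3·42 + 2·50 + 0·11 + 4·95 + 5·29
            = 94 + 126 + 100 + 0 + 380 + 145 = 845.
Overall workload = 845 / 15 = 56.3333 ≈ 56.3.

56.3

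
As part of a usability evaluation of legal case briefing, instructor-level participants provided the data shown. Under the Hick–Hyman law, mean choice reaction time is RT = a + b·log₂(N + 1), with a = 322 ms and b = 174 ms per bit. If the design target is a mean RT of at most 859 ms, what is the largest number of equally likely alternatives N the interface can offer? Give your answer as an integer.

Set 322 + 174·log₂(N + 1) ≤ 859.
log₂(N + 1) ≤ (859 − 322) / 174 = 3.0862.
N + 1 ≤ 2^3.0862 = 8.4926.
N ≤ 7.4926, so the largest integer N is 7.

7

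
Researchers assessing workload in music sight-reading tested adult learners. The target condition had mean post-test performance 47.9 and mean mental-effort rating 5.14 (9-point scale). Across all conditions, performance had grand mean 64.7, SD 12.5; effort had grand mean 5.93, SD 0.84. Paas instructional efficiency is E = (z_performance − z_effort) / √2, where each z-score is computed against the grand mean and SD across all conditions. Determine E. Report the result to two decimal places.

-0.29

z_performance = (47.9 − 64.7) / 12.5 = -16.8000 / 12.5 = -1.3440.
z_effort = (5.14 − 5.93) / 0.84 = -0.7900 / 0.84 = -0.9405.
z_P − z_E = -1.3440 − (-0.9405) = -0.4035.
E = -0.4035 / √2 = -0.4035 / 1.41421 = -0.2853 ≈ -0.29.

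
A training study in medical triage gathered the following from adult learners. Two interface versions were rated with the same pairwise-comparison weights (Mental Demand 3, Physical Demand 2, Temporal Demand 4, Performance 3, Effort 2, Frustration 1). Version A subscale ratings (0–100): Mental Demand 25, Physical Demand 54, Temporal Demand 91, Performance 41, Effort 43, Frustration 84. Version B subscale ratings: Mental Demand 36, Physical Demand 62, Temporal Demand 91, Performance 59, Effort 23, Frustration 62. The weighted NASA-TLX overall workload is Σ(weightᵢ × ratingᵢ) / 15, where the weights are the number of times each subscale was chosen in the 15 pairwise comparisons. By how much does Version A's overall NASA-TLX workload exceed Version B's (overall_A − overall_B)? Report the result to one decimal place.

-2.7

Version A weighted sum = 3·25 + 2·54 + 4·91 + 3·41 + 2·43 + 1·84 = 75 + 108 + 364 + 123 + 86 + 84 = 840; overall_A = 840/15 = 56.0000.
Version B weighted sum = 3·36 + 2·62 + 4·91 + 3·59 + 2·23 + 1·62 = 108 + 124 + 364 + 177 + 46 + 62 = 881; overall_B = 881/15 = 58.7333.
Difference = 56.0000 − 58.7333 = -2.7333 ≈ -2.7.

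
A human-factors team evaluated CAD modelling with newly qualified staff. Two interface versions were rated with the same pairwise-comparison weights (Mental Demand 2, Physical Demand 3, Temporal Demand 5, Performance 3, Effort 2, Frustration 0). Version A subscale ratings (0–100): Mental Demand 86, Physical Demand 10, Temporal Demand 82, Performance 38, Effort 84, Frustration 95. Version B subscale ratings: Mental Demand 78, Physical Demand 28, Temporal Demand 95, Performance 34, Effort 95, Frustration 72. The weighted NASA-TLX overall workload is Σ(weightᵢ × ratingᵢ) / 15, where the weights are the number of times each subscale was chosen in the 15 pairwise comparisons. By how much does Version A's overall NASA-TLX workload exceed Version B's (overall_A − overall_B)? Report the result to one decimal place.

Version A weighted sum = 2·86 + 3·10 + 5·82 + 3·38 + 2·84 + 0·95 = 172 + 30 + 410 + 114 + 168 + 0 = 894; overall_A = 894/15 = 59.6000.
Version B weighted sum = 2·78 + 3·28 + 5·95 + 3·34 + 2·95 + 0·72 = 156 + 84 + 475 + 102 + 190 + 0 = 1007; overall_B = 1007/15 = 67.1333.
Difference = 59.6000 − 67.1333 = -7.5333 ≈ -7.5.

-7.5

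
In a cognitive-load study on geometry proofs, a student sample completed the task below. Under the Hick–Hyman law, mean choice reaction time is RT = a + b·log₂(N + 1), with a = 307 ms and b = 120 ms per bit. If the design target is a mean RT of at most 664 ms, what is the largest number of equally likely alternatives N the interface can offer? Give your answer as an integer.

6

Set 307 + 120·log₂(N + 1) ≤ 664.
log₂(N + 1) ≤ (664 − 307) / 120 = 2.9750.
N + 1 ≤ 2^2.9750 = 7.8626.
N ≤ 6.8626, so the largest integer N is 6.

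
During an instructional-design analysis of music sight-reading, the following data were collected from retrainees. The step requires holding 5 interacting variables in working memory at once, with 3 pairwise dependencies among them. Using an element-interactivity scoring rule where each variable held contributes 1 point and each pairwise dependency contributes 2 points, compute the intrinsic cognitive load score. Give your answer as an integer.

Element contribution: 5 × 1 = 5.
Interaction contribution: 3 × 2 = 6.
Intrinsic load = 5 + 6 = 11.

11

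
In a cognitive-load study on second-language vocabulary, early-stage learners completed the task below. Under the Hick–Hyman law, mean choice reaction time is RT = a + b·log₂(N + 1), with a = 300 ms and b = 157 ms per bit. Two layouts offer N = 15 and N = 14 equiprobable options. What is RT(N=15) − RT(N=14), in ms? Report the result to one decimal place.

14.6

RT(15) = 300 + 157·log₂(16) = 300 + 157·4.0000 = 928.0000 ms.
RT(14) = 300 + 157·log₂(15) = 300 + 157·3.9069 = 913.3833 ms.
Difference = 928.0000 − 913.3833 = 14.6167 ≈ 14.6 ms.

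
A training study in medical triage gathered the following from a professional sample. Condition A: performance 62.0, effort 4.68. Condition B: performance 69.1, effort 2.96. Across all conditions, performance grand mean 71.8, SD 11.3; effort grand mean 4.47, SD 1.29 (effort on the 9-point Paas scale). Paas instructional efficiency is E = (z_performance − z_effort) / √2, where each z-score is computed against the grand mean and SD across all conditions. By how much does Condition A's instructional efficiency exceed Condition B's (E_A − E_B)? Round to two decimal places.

Condition A: z_P = (62.0 − 71.8)/11.3 = -0.8673; z_E = (4.68 − 4.47)/1.29 = 0.1628; E_A = (-0.8673 − 0.1628)/√2 = -0.7284.
Condition B: z_P = (69.1 − 71.8)/11.3 = -0.2389; z_E = (2.96 − 4.47)/1.29 = -1.1705; E_B = (-0.2389 − (-1.1705))/√2 = 0.6587.
E_A − E_B = -0.7284 − 0.6587 = -1.3871 ≈ -1.39.

-1.39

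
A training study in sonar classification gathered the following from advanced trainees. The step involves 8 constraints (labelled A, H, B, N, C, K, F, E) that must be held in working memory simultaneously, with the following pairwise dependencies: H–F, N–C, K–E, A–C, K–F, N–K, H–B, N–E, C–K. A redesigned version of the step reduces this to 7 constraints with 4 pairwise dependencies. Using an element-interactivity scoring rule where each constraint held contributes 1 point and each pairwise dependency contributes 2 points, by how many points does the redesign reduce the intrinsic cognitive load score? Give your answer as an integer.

11

Original: 8 × 1 + 9 × 2 = 8 + 18 = 26.
Redesigned: 7 × 1 + 4 × 2 = 7 + 8 = 15.
Reduction = 26 − 15 = 11.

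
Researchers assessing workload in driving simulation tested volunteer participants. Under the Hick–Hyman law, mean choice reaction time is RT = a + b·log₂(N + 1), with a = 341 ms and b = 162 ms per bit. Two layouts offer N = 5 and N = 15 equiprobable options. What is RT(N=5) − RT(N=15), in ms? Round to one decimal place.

-229.2

RT(5) = 341 + 162·log₂(6) = 341 + 162·2.5850 = 759.7700 ms.
RT(15) = 341 + 162·log₂(16) = 341 + 162·4.0000 = 989.0000 ms.
Difference = 759.7700 − 989.0000 = -229.2300 ≈ -229.2 ms.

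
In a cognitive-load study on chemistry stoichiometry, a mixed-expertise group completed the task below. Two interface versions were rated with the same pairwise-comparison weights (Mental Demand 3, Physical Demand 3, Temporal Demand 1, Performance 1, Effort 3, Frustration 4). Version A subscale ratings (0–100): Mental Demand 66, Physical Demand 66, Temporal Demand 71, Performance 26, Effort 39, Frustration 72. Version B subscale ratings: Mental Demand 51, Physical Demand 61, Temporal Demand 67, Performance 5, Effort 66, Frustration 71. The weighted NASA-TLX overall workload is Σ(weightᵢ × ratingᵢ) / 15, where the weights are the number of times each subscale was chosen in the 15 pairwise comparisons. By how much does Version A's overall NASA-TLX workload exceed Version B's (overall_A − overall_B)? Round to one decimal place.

0.5

Version A weighted sum = 3·66 + 3·66 + 1·71 + 1·26 + 3·39 + 4·72 = 198 + 198 + 71 + 26 + 117 + 288 = 898; overall_A = 898/15 = 59.8667.
Version B weighted sum = 3·51 + 3·61 + 1·67 + 1·5 + 3·66 + 4·71 = 153 + 183 + 67 + 5 + 198 + 284 = 890; overall_B = 890/15 = 59.3333.
Difference = 59.8667 − 59.3333 = 0.5334 ≈ 0.5.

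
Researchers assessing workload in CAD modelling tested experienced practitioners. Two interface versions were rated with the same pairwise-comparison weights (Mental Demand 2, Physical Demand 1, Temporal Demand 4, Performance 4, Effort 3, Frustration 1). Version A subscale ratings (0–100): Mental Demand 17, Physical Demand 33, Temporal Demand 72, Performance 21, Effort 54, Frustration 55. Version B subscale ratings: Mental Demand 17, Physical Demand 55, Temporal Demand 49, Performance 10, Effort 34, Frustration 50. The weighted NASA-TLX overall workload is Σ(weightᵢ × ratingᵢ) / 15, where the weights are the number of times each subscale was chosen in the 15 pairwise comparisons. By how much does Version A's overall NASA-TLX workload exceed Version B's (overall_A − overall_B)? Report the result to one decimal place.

11.9

Version A weighted sum = 2·17 + 1·33 + 4·72 + 4·21 + 3·54 + 1·55 = 34 + 33 + 288 + 84 + 162 + 55 = 656; overall_A = 656/15 = 43.7333.
Version B weighted sum = 2·17 + 1·55 + 4·49 + 4·10 + 3·34 + 1·50 = 34 + 55 + 196 + 40 + 102 + 50 = 477; overall_B = 477/15 = 31.8000.
Difference = 43.7333 − 31.8000 = 11.9333 ≈ 11.9.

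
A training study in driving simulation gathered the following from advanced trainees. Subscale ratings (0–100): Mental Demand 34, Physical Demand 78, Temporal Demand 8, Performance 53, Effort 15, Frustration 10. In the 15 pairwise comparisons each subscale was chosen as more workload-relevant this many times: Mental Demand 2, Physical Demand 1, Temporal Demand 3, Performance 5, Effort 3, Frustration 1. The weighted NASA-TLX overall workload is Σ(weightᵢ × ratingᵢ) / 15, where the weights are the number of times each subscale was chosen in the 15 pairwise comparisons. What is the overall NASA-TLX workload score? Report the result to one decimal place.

32.7

The tallies are the weights (they sum to 15).
Weighted sum = 2·34 + 1·78 + 3·8 + 5·53 + 3·15 + 1·10
            = 68 + 78 + 24 + 265 + 45 + 10 = 490.
Overall workload = 490 / 15 = 32.6667 ≈ 32.7.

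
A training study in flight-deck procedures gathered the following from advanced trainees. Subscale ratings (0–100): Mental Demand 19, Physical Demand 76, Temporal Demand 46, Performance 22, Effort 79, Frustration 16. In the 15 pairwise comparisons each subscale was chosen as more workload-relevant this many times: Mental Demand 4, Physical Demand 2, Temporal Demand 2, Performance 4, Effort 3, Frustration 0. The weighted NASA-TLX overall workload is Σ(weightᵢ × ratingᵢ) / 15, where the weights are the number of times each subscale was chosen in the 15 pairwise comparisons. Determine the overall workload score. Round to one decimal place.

The tallies are the weights (they sum to 15).
Weighted sum = 4·19 + 2·76 + 2·46 + 4·22 + 3·79 + 0·16
            = 76 + 152 + 92 + 88 + 237 + 0 = 645.
Overall workload = 645 / 15 = 43.0000 ≈ 43.0.

43.0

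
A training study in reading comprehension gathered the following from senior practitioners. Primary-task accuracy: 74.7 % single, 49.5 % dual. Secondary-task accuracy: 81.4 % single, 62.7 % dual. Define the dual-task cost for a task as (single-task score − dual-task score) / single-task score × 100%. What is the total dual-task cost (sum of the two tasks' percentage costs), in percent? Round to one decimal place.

Primary cost = (74.7 − 49.5) / 74.7 × 100% = 33.7349%.
Secondary cost = (81.4 − 62.7) / 81.4 × 100% = 22.9730%.
Total = 33.7349% + 22.9730% = 56.7079% ≈ 56.7%.

56.7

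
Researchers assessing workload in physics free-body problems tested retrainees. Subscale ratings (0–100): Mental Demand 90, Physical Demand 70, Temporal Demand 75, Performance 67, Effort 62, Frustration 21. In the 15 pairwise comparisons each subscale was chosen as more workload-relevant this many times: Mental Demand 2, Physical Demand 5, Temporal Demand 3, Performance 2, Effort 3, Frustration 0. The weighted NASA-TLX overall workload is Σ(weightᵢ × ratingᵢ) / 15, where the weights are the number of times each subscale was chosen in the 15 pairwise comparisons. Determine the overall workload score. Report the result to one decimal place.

The tallies are the weights (they sum to 15).
Weighted sum = 2·90 + 5·70 + 3·75 + 2·67 + 3·62 + 0·21
            = 180 + 350 + 225 + 134 + 186 + 0 = 1075.
Overall workload = 1075 / 15 = 71.6667 ≈ 71.7.

71.7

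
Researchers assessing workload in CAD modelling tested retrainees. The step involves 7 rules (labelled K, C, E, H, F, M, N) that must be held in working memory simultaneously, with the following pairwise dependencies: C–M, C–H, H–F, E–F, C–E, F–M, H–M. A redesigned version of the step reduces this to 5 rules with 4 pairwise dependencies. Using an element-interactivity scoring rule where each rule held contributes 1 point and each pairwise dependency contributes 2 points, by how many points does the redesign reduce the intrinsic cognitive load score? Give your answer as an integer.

8

Original: 7 × 1 + 7 × 2 = 7 + 14 = 21.
Redesigned: 5 × 1 + 4 × 2 = 5 + 8 = 13.
Reduction = 21 − 13 = 8.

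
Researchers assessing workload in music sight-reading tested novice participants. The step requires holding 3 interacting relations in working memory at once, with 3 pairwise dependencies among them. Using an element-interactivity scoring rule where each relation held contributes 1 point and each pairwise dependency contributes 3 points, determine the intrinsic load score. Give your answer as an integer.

Element contribution: 3 × 1 = 3.
Interaction contribution: 3 × 3 = 9.
Intrinsic load = 3 + 9 = 12.

12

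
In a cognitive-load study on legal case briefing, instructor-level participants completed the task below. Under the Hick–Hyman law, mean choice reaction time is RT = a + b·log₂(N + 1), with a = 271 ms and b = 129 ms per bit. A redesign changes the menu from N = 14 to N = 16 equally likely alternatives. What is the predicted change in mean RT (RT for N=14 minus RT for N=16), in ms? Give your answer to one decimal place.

-23.3

RT(14) = 271 + 129·log₂(15) = 271 + 129·3.9069 = 774.9901 ms.
RT(16) = 271 + 129·log₂(17) = 271 + 129·4.0875 = 798.2875 ms.
Difference = 774.9901 − 798.2875 = -23.2974 ≈ -23.3 ms.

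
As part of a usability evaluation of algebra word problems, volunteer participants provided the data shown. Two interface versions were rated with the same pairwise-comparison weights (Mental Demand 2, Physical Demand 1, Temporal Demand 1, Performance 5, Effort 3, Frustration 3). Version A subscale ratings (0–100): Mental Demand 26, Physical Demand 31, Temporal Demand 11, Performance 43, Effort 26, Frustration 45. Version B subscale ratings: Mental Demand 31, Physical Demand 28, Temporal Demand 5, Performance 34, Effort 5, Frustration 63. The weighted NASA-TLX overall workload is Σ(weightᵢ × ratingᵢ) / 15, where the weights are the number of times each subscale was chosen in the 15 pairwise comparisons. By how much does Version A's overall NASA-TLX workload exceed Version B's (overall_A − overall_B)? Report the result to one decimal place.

Version A weighted sum = 2·26 + 1·31 + 1·11 + 5·43 + 3·26 + 3·45 = 52 + 31 + 11 + 215 + 78 + 135 = 522; overall_A = 522/15 = 34.8000.
Version B weighted sum = 2·31 + 1·28 + 1·5 + 5·34 + 3·5 + 3·63 = 62 + 28 + 5 + 170 + 15 + 189 = 469; overall_B = 469/15 = 31.2667.
Difference = 34.8000 − 31.2667 = 3.5333 ≈ 3.5.

3.5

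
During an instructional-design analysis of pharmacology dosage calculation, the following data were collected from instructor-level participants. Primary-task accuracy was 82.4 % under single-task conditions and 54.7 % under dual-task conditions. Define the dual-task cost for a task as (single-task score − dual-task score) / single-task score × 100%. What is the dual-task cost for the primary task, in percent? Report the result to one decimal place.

33.6

Cost = (82.4 − 54.7) / 82.4 × 100%
     = 27.7000 / 82.4 × 100% = 33.6165%.
≈ 33.6%.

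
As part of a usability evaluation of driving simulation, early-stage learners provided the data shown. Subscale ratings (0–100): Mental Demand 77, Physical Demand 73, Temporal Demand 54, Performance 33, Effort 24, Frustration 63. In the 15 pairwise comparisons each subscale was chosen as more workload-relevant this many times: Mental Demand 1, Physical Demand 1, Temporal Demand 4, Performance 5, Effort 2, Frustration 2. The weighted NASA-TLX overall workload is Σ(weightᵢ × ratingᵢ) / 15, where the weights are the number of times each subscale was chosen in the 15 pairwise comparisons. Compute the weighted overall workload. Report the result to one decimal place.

The tallies are the weights (they sum to 15).
Weighted sum = 1·77 + 1·73 + 4·54 + 5·33 + 2·24 + 2·63
            = 77 + 73 + 216 + 165 + 48 + 126 = 705.
Overall workload = 705 / 15 = 47.0000 ≈ 47.0.

47.0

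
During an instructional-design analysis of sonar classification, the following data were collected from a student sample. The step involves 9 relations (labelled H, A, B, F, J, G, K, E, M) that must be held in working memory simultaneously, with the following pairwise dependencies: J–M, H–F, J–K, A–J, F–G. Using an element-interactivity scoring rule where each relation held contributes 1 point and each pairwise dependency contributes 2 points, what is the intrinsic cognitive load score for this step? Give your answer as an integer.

19

Count of relations held simultaneously: 9.
Count of pairwise dependencies listed: 5.
Element contribution: 9 × 1 = 9.
Interaction contribution: 5 × 2 = 10.
Intrinsic load = 9 + 10 = 19.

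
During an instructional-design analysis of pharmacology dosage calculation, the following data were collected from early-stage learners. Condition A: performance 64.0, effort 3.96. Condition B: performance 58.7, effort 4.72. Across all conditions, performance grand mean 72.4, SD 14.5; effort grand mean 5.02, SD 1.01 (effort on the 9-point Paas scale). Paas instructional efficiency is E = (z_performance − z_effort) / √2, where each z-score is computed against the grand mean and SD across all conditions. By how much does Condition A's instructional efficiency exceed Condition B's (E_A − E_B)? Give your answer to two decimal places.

0.79

Condition A: z_P = (64.0 − 72.4)/14.5 = -0.5793; z_E = (3.96 − 5.02)/1.01 = -1.0495; E_A = (-0.5793 − (-1.0495))/√2 = 0.3325.
Condition B: z_P = (58.7 − 72.4)/14.5 = -0.9448; z_E = (4.72 − 5.02)/1.01 = -0.2970; E_B = (-0.9448 − (-0.2970))/√2 = -0.4581.
E_A − E_B = 0.3325 − (-0.4581) = 0.7906 ≈ 0.79.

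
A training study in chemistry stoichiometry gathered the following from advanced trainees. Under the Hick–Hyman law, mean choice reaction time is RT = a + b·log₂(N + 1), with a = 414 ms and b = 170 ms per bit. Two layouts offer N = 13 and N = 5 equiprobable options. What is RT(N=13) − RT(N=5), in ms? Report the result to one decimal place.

207.8

RT(13) = 414 + 170·log₂(14) = 414 + 170·3.8074 = 1061.2580 ms.
RT(5) = 414 + 170·log₂(6) = 414 + 170·2.5850 = 853.4500 ms.
Difference = 1061.2580 − 853.4500 = 207.8080 ≈ 207.8 ms.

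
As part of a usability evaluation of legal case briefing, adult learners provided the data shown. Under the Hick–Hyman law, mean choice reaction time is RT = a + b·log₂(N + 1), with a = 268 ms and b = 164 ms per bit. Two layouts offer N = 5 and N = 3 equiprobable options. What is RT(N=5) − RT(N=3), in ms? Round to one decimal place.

95.9

RT(5) = 268 + 164·log₂(6) = 268 + 164·2.5850 = 691.9400 ms.
RT(3) = 268 + 164·log₂(4) = 268 + 164·2.0000 = 596.0000 ms.
Difference = 691.9400 − 596.0000 = 95.9400 ≈ 95.9 ms.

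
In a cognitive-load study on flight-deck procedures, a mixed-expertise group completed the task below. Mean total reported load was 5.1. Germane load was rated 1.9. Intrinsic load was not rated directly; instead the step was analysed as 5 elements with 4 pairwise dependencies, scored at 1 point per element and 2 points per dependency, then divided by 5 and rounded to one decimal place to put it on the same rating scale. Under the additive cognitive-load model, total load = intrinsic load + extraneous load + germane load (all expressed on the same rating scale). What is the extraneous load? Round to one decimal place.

0.6

Intrinsic (element-interactivity): (5 × 1 + 4 × 2) / 5 = 13 / 5 = 2.6000 → 2.6.
extraneous load = total − intrinsic − germane
             = 5.1 − 2.6 − 1.9 = 0.6.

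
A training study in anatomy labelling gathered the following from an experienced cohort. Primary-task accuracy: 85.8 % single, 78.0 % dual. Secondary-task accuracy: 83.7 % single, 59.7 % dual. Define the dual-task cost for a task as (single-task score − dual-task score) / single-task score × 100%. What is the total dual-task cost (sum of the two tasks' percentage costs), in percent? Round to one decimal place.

37.8

Primary cost = (85.8 − 78.0) / 85.8 × 100% = 9.0909%.
Secondary cost = (83.7 − 59.7) / 83.7 × 100% = 28.6738%.
Total = 9.0909% + 28.6738% = 37.7647% ≈ 37.8%.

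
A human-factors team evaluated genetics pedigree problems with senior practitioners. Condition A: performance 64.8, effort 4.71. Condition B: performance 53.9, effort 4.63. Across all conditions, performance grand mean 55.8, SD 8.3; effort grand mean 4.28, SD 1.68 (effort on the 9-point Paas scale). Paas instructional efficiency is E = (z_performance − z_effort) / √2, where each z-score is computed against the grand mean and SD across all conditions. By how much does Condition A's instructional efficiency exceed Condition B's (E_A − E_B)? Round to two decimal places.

Condition A: z_P = (64.8 − 55.8)/8.3 = 1.0843; z_E = (4.71 − 4.28)/1.68 = 0.2560; E_A = (1.0843 − 0.2560)/√2 = 0.5857.
Condition B: z_P = (53.9 − 55.8)/8.3 = -0.2289; z_E = (4.63 − 4.28)/1.68 = 0.2083; E_B = (-0.2289 − 0.2083)/√2 = -0.3091.
E_A − E_B = 0.5857 − (-0.3091) = 0.8948 ≈ 0.89.

0.89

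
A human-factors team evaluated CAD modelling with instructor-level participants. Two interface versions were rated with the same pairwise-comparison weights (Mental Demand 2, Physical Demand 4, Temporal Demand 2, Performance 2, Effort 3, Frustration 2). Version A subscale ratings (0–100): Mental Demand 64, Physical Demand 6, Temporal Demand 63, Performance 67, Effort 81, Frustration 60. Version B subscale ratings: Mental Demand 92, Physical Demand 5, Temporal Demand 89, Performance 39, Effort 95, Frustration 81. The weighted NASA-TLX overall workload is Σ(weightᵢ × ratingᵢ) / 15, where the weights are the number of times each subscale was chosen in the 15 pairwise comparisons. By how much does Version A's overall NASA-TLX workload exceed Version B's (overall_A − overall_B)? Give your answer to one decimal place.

Version A weighted sum = 2·64 + 4·6 + 2·63 + 2·67 + 3·81 + 2·60 = 128 + 24 + 126 + 134 + 243 + 120 = 775; overall_A = 775/15 = 51.6667.
Version B weighted sum = 2·92 + 4·5 + 2·89 + 2·39 + 3·95 + 2·81 = 184 + 20 + 178 + 78 + 285 + 162 = 907; overall_B = 907/15 = 60.4667.
Difference = 51.6667 − 60.4667 = -8.8000 ≈ -8.8.

-8.8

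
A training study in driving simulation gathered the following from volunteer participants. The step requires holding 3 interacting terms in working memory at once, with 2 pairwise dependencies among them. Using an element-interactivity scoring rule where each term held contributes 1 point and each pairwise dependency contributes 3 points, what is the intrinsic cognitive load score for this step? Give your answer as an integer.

9

Element contribution: 3 × 1 = 3.
Interaction contribution: 2 × 3 = 6.
Intrinsic load = 3 + 6 = 9.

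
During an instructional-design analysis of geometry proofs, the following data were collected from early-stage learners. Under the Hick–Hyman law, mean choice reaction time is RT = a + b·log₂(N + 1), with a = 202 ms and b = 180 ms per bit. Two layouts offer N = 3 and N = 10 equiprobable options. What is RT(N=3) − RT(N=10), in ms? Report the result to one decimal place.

-262.7

RT(3) = 202 + 180·log₂(4) = 202 + 180·2.0000 = 562.0000 ms.
RT(10) = 202 + 180·log₂(11) = 202 + 180·3.4594 = 824.6920 ms.
Difference = 562.0000 − 824.6920 = -262.6920 ≈ -262.7 ms.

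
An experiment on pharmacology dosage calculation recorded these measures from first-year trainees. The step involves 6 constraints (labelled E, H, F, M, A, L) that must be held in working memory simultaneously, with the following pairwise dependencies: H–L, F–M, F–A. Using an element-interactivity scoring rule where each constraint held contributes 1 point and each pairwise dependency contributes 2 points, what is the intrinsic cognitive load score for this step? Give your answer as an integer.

Count of constraints held simultaneously: 6.
Count of pairwise dependencies listed: 3.
Element contribution: 6 × 1 = 6.
Interaction contribution: 3 × 2 = 6.
Intrinsic load = 6 + 6 = 12.

12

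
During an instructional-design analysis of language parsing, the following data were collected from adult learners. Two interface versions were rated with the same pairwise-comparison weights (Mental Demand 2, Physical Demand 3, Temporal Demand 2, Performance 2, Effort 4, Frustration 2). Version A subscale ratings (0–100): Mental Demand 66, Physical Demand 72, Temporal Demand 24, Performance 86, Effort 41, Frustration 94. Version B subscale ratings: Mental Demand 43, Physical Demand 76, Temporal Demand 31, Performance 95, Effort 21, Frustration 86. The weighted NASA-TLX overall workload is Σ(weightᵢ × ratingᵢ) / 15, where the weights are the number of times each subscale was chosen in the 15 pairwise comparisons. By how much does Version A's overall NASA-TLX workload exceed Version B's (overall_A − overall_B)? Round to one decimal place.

Version A weighted sum = 2·66 + 3·72 + 2·24 + 2·86 + 4·41 + 2·94 = 132 + 216 + 48 + 172 + 164 + 188 = 920; overall_A = 920/15 = 61.3333.
Version B weighted sum = 2·43 + 3·76 + 2·31 + 2·95 + 4·21 + 2·86 = 86 + 228 + 62 + 190 + 84 + 172 = 822; overall_B = 822/15 = 54.8000.
Difference = 61.3333 − 54.8000 = 6.5333 ≈ 6.5.

6.5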